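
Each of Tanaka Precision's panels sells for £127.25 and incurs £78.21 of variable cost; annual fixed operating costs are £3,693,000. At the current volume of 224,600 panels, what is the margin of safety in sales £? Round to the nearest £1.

Unit CM = price − variable cost = £127.25 − £78.21 = £49.04. Break-even units = £3,693,000 ÷ £49.04 = 75,305.87; break-even revenue = 75,305.87 × £127.25 = £9,582,672.31.
Actual sales revenue = 224,600 × £127.25 = £28,580,350.00.
Margin of safety = £28,580,350.00 − £9,582,672.31 = £18,997,678.

£18,997,678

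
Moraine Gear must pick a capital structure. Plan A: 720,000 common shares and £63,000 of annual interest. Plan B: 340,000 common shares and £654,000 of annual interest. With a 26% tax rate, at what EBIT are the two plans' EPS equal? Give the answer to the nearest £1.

£1,182,789

Set EPS_A = EPS_B: (EBIT − £63,000)(1 − 0.26) ÷ 720,000 = (EBIT − £654,000)(1 − 0.26) ÷ 340,000.
The (1 − t) factor cancels: (EBIT − 63,000) × 340,000 = (EBIT − 654,000) × 720,000.
EBIT × (720,000 − 340,000) = 654,000 × 720,000 − 63,000 × 340,000 = 449,460,000,000, so EBIT = 449,460,000,000 ÷ 380,000 = 1,182,789.47.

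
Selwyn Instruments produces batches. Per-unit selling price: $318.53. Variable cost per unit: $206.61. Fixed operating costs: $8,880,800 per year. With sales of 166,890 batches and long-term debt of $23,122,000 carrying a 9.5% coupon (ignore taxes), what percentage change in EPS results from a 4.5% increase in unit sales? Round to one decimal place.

+11.1%

At 166,890 units, contribution = 166,890 × $111.92 = $18,678,328.80.
Operating income = contribution − fixed costs = $18,678,328.80 − $8,880,800 = $9,797,528.80.
After interest of $2,196,590.00, pre-tax earnings = $7,600,938.80.
Degree of combined leverage = contribution ÷ (EBIT − I) = $18,678,328.80 ÷ $7,600,938.80 = 2.4574.
EPS therefore changes by 2.4574 × (+4.5%) = +11.1%.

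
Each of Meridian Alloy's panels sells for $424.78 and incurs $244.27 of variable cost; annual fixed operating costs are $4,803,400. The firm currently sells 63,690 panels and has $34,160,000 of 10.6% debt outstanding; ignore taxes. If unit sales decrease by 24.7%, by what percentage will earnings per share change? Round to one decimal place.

-92.4%

Contribution at this volume is 63,690 × $180.51 = $11,496,681.90.
EBIT = $11,496,681.90 − $4,803,400 = $6,693,281.90.
Interest = $3,620,960.00, so EBIT − I = $3,072,321.90.
Degree of combined leverage = contribution ÷ (EBIT − I) = $11,496,681.90 ÷ $3,072,321.90 = 3.7420.
%ΔEPS = DCL × %ΔSales = 3.7420 × -24.7% = -92.4%.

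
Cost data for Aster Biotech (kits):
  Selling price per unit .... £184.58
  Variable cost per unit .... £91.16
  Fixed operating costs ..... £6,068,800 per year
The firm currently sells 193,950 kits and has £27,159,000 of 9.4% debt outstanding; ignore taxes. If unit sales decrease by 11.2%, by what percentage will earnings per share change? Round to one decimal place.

Contribution at this volume is 193,950 × £93.42 = £18,118,809.00.
Subtracting fixed costs: EBIT = £18,118,809.00 − £6,068,800 = £12,050,009.00.
After interest of £2,552,946.00, pre-tax earnings = £9,497,063.00.
DCL = total CM / (EBIT − I) = £18,118,809.00 / £9,497,063.00 = 1.9078.
EPS therefore changes by 1.9078 × (-11.2%) = -21.4%.

-21.4%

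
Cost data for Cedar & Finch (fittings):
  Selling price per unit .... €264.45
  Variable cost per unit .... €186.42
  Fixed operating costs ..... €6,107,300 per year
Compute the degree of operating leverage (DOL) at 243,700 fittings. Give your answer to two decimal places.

At 243,700 units, contribution = 243,700 × €78.03 = €19,015,911.00.
Subtracting fixed costs: EBIT = €19,015,911.00 − €6,107,300 = €12,908,611.00.
DOL = contribution ÷ EBIT = €19,015,911.00 ÷ €12,908,611.00 = 1.4731.

1.47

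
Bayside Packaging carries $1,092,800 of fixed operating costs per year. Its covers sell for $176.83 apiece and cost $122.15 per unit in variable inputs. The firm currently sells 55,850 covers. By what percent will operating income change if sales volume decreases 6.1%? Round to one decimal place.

-9.5%

Contribution at this volume is 55,850 × $54.68 = $3,053,878.00.
Operating income = contribution − fixed costs = $3,053,878.00 − $1,092,800 = $1,961,078.00.
DOL = contribution ÷ EBIT = $3,053,878.00 ÷ $1,961,078.00 = 1.5572.
So EBIT moves 1.5572 × (-6.1%) = -9.5%.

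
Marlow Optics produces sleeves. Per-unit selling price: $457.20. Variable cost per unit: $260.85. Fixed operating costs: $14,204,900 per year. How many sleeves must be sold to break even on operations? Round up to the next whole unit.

Each unit contributes $457.20 − $260.85 = $196.35.
Break-even Q = $14,204,900 / $196.35 = 72,344.79 → 72,345 sleeves.

72,345 sleeves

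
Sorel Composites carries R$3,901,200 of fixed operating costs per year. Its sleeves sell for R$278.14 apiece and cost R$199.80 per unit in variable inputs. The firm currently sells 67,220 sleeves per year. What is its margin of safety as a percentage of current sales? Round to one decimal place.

Unit CM = price − variable cost = R$278.14 − R$199.80 = R$78.34. Break-even units = R$3,901,200 ÷ R$78.34 = 49,798.32; break-even revenue = 49,798.32 × R$278.14 = R$13,850,903.34.
Current sales = 67,220 × R$278.14 = R$18,696,570.80.
Margin of safety = (R$18,696,570.80 − R$13,850,903.34) ÷ R$18,696,570.80 = 25.9%.

25.9%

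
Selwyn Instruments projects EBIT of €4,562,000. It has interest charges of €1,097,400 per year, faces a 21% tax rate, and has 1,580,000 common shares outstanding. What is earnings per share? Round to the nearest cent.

€1.73

Interest = €1,097,400.00, so EBT = €4,562,000 − €1,097,400.00 = €3,464,600.00.
Net income = €3,464,600.00 × (1 − 0.21) = €2,737,034.00.
EPS = €2,737,034.00 ÷ 1,580,000 = €1.73.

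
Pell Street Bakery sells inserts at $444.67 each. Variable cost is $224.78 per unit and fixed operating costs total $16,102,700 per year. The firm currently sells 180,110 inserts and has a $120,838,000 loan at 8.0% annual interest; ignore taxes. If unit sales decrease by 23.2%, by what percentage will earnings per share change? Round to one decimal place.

At 180,110 units, contribution = 180,110 × $219.89 = $39,604,387.90.
Subtracting fixed costs: EBIT = $39,604,387.90 − $16,102,700 = $23,501,687.90.
After interest of $9,667,040.00, pre-tax earnings = $13,834,647.90.
Degree of combined leverage = contribution ÷ (EBIT − I) = $39,604,387.90 ÷ $13,834,647.90 = 2.8627.
%ΔEPS = DCL × %ΔSales = 2.8627 × -23.2% = -66.4%.

-66.4%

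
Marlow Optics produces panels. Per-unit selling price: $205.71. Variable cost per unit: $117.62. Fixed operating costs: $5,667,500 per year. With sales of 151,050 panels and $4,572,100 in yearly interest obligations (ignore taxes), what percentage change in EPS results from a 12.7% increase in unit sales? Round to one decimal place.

+55.1%

Contribution at this volume is 151,050 × $88.09 = $13,305,994.50.
Subtracting fixed costs: EBIT = $13,305,994.50 − $5,667,500 = $7,638,494.50.
Interest = $4,572,100.00, so EBIT − I = $3,066,394.50.
DCL = total CM / (EBIT − I) = $13,305,994.50 / $3,066,394.50 = 4.3393.
%ΔEPS = DCL × %ΔSales = 4.3393 × +12.7% = +55.1%.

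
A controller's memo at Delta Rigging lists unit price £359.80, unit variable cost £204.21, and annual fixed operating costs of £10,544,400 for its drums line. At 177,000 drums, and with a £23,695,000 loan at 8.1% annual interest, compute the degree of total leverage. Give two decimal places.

1.83

At 177,000 units, contribution = 177,000 × £155.59 = £27,539,430.00.
Operating income = contribution − fixed costs = £27,539,430.00 − £10,544,400 = £16,995,030.00. Interest = £1,919,295.00.
DOL = £27,539,430.00 ÷ £16,995,030.00 = 1.6204; DFL = £16,995,030.00 ÷ £15,075,735.00 = 1.1273.
Combined leverage = 1.6204 × 1.1273 = 1.8267.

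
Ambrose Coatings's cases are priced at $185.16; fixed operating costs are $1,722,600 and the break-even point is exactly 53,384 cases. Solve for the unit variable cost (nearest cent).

At break-even, FC = Q × (P − VC), so P − VC = $1,722,600 ÷ 53,384 = $32.2681.
Hence VC = price − CM = $185.16 − $32.2681 = $152.89.

$152.89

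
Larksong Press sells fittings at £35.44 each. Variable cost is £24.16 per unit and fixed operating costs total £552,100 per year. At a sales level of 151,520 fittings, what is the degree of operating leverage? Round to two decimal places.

At 151,520 units, contribution = 151,520 × £11.28 = £1,709,145.60.
Subtracting fixed costs: EBIT = £1,709,145.60 − £552,100 = £1,157,045.60.
Degree of operating leverage = £1,709,145.60 / £1,157,045.60 = 1.4772.

1.48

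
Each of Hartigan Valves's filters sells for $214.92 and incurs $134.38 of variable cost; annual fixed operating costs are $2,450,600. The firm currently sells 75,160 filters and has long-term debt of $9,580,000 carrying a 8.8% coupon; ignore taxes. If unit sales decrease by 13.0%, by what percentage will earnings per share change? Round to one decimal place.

Total contribution margin = 75,160 × $80.54 = $6,053,386.40.
EBIT = $6,053,386.40 − $2,450,600 = $3,602,786.40.
After interest of $843,040.00, pre-tax earnings = $2,759,746.40.
Degree of combined leverage = contribution ÷ (EBIT − I) = $6,053,386.40 ÷ $2,759,746.40 = 2.1935.
EPS therefore changes by 2.1935 × (-13.0%) = -28.5%.

-28.5%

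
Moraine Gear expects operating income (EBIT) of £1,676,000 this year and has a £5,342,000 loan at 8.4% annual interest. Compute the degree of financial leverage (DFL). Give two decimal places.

Annual interest charges come to £448,728.00.
Degree of financial leverage = EBIT / (EBIT − interest) = £1,676,000 / £1,227,272.00 = 1.3656.

1.37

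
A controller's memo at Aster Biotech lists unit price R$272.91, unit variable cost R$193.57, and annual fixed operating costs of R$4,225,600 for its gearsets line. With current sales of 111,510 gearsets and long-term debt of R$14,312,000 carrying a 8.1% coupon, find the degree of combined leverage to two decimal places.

At 111,510 units, contribution = 111,510 × R$79.34 = R$8,847,203.40.
EBIT = R$8,847,203.40 − R$4,225,600 = R$4,621,603.40. Interest = R$1,159,272.00, so EBIT − I = R$3,462,331.40.
Degree of total leverage = total CM / (EBIT − interest) = R$8,847,203.40 / R$3,462,331.40 = 2.5553.

2.56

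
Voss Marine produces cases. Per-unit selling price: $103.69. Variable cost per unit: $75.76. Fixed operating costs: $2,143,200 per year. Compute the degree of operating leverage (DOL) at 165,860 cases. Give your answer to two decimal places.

Total contribution margin = 165,860 × $27.93 = $4,632,469.80.
EBIT = $4,632,469.80 − $2,143,200 = $2,489,269.80.
DOL = contribution ÷ EBIT = $4,632,469.80 ÷ $2,489,269.80 = 1.8610.

1.86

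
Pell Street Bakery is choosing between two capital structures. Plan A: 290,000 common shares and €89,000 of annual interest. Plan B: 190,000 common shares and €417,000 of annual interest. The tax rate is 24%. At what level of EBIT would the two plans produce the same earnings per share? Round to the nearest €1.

€1,040,200

Set EPS_A = EPS_B: (EBIT − €89,000)(1 − 0.24) ÷ 290,000 = (EBIT − €417,000)(1 − 0.24) ÷ 190,000.
Cancelling (1 − t) and cross-multiplying: 190,000·(EBIT − 89,000) = 290,000·(EBIT − 417,000).
EBIT × (290,000 − 190,000) = 417,000 × 290,000 − 89,000 × 190,000 = 104,020,000,000, so EBIT = 104,020,000,000 ÷ 100,000 = 1,040,200.00.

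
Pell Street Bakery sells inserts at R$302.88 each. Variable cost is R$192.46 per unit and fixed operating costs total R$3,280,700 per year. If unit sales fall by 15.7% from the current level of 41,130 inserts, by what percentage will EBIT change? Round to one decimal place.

Total contribution margin = 41,130 × R$110.42 = R$4,541,574.60.
Subtracting fixed costs: EBIT = R$4,541,574.60 − R$3,280,700 = R$1,260,874.60.
Degree of operating leverage = R$4,541,574.60 / R$1,260,874.60 = 3.6019.
Operating income changes by 3.6019 × -15.7% = -56.6%.

-56.6%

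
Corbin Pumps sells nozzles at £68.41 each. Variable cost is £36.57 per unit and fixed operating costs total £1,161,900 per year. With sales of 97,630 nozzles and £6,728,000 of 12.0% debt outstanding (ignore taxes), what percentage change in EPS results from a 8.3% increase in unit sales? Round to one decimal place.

+22.6%

Contribution at this volume is 97,630 × £31.84 = £3,108,539.20.
EBIT = £3,108,539.20 − £1,161,900 = £1,946,639.20.
Interest = £807,360.00, so EBIT − I = £1,139,279.20.
DCL = total CM / (EBIT − I) = £3,108,539.20 / £1,139,279.20 = 2.7285.
EPS therefore changes by 2.7285 × (+8.3%) = +22.6%.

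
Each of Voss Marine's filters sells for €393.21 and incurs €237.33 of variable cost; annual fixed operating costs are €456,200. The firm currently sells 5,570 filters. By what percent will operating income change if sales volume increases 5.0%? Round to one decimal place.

+10.5%

At 5,570 units, contribution = 5,570 × €155.88 = €868,251.60.
Operating income = contribution − fixed costs = €868,251.60 − €456,200 = €412,051.60.
So DOL = total CM / EBIT = €868,251.60 / €412,051.60 = 2.1071.
Operating income changes by 2.1071 × +5.0% = +10.5%.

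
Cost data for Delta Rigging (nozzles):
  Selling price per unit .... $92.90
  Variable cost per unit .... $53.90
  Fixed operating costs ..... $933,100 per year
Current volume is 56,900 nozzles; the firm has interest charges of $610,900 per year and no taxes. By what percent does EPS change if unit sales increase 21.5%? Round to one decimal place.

Total contribution margin = 56,900 × $39.00 = $2,219,100.00.
Operating income = contribution − fixed costs = $2,219,100.00 − $933,100 = $1,286,000.00.
After interest of $610,900.00, pre-tax earnings = $675,100.00.
Degree of combined leverage = contribution ÷ (EBIT − I) = $2,219,100.00 ÷ $675,100.00 = 3.2871.
EPS therefore changes by 3.2871 × (+21.5%) = +70.7%.

+70.7%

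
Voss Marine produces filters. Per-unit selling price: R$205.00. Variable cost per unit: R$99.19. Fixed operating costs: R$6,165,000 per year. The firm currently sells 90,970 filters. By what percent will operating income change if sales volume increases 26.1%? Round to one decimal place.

+72.6%

Total contribution margin = 90,970 × R$105.81 = R$9,625,535.70.
EBIT = R$9,625,535.70 − R$6,165,000 = R$3,460,535.70.
DOL = contribution ÷ EBIT = R$9,625,535.70 ÷ R$3,460,535.70 = 2.7815.
Operating income changes by 2.7815 × +26.1% = +72.6%.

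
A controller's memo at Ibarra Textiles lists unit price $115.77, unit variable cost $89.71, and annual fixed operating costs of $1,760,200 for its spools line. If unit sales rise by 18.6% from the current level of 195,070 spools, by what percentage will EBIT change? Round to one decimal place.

+28.5%

Total contribution margin = 195,070 × $26.06 = $5,083,524.20.
EBIT = $5,083,524.20 − $1,760,200 = $3,323,324.20.
Degree of operating leverage = $5,083,524.20 / $3,323,324.20 = 1.5297.
%ΔEBIT = DOL × %ΔSales = 1.5297 × +18.6% = +28.5%.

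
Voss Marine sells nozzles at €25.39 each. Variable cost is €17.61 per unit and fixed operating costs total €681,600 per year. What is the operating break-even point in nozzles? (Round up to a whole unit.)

Unit CM = price − variable cost = €25.39 − €17.61 = €7.78.
Units to break even: €681,600 ÷ €7.78 = 87,609.25, rounded up to 87,610.

87,610 nozzles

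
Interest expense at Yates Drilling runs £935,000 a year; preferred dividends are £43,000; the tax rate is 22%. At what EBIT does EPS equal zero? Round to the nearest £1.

£990,128

Grossing the preferred dividend up to pre-tax terms: £43,000 / (1 − 0.22) = £55,128.21.
EPS = 0 when EBIT covers interest plus the pre-tax preferred burden: £935,000 + £55,128.21 = £990,128.21.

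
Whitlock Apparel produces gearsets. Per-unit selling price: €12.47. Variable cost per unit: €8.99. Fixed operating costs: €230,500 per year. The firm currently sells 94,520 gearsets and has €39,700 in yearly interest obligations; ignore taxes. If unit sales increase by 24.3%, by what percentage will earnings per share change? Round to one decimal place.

+136.1%

At 94,520 units, contribution = 94,520 × €3.48 = €328,929.60.
Operating income = contribution − fixed costs = €328,929.60 − €230,500 = €98,429.60.
Interest = €39,700.00, so EBIT − I = €58,729.60.
Degree of combined leverage = contribution ÷ (EBIT − I) = €328,929.60 ÷ €58,729.60 = 5.6007.
EPS therefore changes by 5.6007 × (+24.3%) = +136.1%.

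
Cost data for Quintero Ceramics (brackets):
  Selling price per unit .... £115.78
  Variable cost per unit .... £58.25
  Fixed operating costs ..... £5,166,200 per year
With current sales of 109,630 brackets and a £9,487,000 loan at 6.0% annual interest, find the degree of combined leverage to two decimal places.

Total contribution margin = 109,630 × £57.53 = £6,307,013.90.
EBIT = £6,307,013.90 − £5,166,200 = £1,140,813.90. Interest = £569,220.00, so EBIT − I = £571,593.90.
Degree of total leverage = total CM / (EBIT − interest) = £6,307,013.90 / £571,593.90 = 11.0341.

11.03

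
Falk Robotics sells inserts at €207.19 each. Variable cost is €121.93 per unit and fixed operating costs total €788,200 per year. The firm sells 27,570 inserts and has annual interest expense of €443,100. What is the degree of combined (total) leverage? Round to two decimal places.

2.10

Total contribution margin = 27,570 × €85.26 = €2,350,618.20.
Operating income = contribution − fixed costs = €2,350,618.20 − €788,200 = €1,562,418.20. Interest = €443,100.00, so EBIT − I = €1,119,318.20.
Degree of total leverage = total CM / (EBIT − interest) = €2,350,618.20 / €1,119,318.20 = 2.1000.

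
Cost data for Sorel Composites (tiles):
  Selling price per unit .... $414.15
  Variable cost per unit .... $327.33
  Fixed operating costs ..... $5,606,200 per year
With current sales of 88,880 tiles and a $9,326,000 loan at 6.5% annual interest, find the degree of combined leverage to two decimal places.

5.13

Total contribution margin = 88,880 × $86.82 = $7,716,561.60.
Operating income = contribution − fixed costs = $7,716,561.60 − $5,606,200 = $2,110,361.60. Interest = $606,190.00.
DOL = $7,716,561.60 ÷ $2,110,361.60 = 3.6565; DFL = $2,110,361.60 ÷ $1,504,171.60 = 1.4030.
Combined leverage = 3.6565 × 1.4030 = 5.1301.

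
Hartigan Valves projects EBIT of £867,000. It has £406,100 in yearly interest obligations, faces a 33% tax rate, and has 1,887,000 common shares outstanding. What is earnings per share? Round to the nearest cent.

Pre-tax income = £867,000 − £406,100.00 = £460,900.00.
After tax at 33%: net income = £460,900.00 × 0.67 = £308,803.00.
EPS = £308,803.00 ÷ 1,887,000 = £0.16.

£0.16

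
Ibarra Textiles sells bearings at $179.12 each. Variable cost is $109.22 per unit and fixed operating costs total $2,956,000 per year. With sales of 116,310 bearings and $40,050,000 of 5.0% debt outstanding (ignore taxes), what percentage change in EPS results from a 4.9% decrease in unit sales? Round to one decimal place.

At 116,310 units, contribution = 116,310 × $69.90 = $8,130,069.00.
Operating income = contribution − fixed costs = $8,130,069.00 − $2,956,000 = $5,174,069.00.
After interest of $2,002,500.00, pre-tax earnings = $3,171,569.00.
Degree of combined leverage = contribution ÷ (EBIT − I) = $8,130,069.00 ÷ $3,171,569.00 = 2.5634.
%ΔEPS = DCL × %ΔSales = 2.5634 × -4.9% = -12.6%.

-12.6%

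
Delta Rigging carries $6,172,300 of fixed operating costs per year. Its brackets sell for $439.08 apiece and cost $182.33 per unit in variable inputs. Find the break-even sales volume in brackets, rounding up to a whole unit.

Contribution margin per unit = $439.08 − $182.33 = $256.75.
Units to break even: $6,172,300 ÷ $256.75 = 24,040.12, rounded up to 24,041.

24,041 brackets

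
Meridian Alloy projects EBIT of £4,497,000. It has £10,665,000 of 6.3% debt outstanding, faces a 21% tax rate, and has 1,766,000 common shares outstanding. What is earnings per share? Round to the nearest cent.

Pre-tax income = £4,497,000 − £671,895.00 = £3,825,105.00.
Net income = £3,825,105.00 × (1 − 0.21) = £3,021,832.95.
EPS = £3,021,832.95 ÷ 1,766,000 = £1.71.

£1.71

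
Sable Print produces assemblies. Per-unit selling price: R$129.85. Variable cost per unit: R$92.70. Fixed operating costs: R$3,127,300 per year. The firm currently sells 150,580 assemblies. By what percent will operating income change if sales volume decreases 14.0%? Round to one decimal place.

Total contribution margin = 150,580 × R$37.15 = R$5,594,047.00.
EBIT = R$5,594,047.00 − R$3,127,300 = R$2,466,747.00.
So DOL = total CM / EBIT = R$5,594,047.00 / R$2,466,747.00 = 2.2678.
Operating income changes by 2.2678 × -14.0% = -31.7%.

-31.7%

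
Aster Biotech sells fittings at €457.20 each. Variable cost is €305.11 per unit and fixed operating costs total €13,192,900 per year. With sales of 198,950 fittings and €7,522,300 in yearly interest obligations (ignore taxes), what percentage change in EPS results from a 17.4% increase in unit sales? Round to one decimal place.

Contribution at this volume is 198,950 × €152.09 = €30,258,305.50.
Subtracting fixed costs: EBIT = €30,258,305.50 − €13,192,900 = €17,065,405.50.
After interest of €7,522,300.00, pre-tax earnings = €9,543,105.50.
Degree of combined leverage = contribution ÷ (EBIT − I) = €30,258,305.50 ÷ €9,543,105.50 = 3.1707.
%ΔEPS = DCL × %ΔSales = 3.1707 × +17.4% = +55.2%.

+55.2%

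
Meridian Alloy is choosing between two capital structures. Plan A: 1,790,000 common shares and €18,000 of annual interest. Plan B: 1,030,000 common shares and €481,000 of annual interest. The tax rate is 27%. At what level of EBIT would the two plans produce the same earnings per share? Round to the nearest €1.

Set EPS_A = EPS_B: (EBIT − €18,000)(1 − 0.27) ÷ 1,790,000 = (EBIT − €481,000)(1 − 0.27) ÷ 1,030,000.
The (1 − t) factor cancels: (EBIT − 18,000) × 1,030,000 = (EBIT − 481,000) × 1,790,000.
EBIT × (1,790,000 − 1,030,000) = 481,000 × 1,790,000 − 18,000 × 1,030,000 = 842,450,000,000, so EBIT = 842,450,000,000 ÷ 760,000 = 1,108,486.84.

€1,108,487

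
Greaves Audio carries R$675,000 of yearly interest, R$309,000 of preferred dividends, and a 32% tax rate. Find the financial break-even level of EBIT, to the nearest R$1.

R$1,129,412

Preferred dividends are paid after tax, so their pre-tax equivalent is R$309,000 ÷ (1 − 0.32) = R$454,411.76.
EPS = 0 when EBIT covers interest plus the pre-tax preferred burden: R$675,000 + R$454,411.76 = R$1,129,411.76.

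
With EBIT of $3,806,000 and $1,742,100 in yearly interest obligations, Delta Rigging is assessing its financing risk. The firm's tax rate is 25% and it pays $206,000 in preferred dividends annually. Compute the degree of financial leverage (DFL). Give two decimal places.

Annual interest charges come to $1,742,100.00.
Preferred dividends grossed up pre-tax: $206,000 / (1 − 0.25) = $274,666.67.
DFL = EBIT ÷ [EBIT − I − D_p/(1−t)] = $3,806,000 ÷ [$3,806,000 − $1,742,100.00 − $274,666.67] = $3,806,000 ÷ $1,789,233.33 = 2.1272.

2.13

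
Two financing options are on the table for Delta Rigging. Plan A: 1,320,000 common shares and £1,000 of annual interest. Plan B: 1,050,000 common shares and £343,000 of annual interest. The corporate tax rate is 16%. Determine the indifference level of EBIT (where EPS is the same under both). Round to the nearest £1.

At indifference, (EBIT − 1,000)(1 − t)/1,320,000 = (EBIT − 343,000)(1 − t)/1,050,000.
The (1 − t) factor cancels: (EBIT − 1,000) × 1,050,000 = (EBIT − 343,000) × 1,320,000.
EBIT × (1,320,000 − 1,050,000) = 343,000 × 1,320,000 − 1,000 × 1,050,000 = 451,710,000,000, so EBIT = 451,710,000,000 ÷ 270,000 = 1,673,000.00.

£1,673,000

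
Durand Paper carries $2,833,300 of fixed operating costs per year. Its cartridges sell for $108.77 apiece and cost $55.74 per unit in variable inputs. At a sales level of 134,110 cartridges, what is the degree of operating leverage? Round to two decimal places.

1.66

Total contribution margin = 134,110 × $53.03 = $7,111,853.30.
Operating income = contribution − fixed costs = $7,111,853.30 − $2,833,300 = $4,278,553.30.
DOL = contribution ÷ EBIT = $7,111,853.30 ÷ $4,278,553.30 = 1.6622.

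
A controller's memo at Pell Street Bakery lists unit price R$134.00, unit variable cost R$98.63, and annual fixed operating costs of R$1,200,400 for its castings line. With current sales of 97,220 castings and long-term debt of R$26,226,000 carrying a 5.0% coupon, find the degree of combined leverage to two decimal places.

At 97,220 units, contribution = 97,220 × R$35.37 = R$3,438,671.40.
Operating income = contribution − fixed costs = R$3,438,671.40 − R$1,200,400 = R$2,238,271.40. Interest = R$1,311,300.00.
DOL = R$3,438,671.40 ÷ R$2,238,271.40 = 1.5363; DFL = R$2,238,271.40 ÷ R$926,971.40 = 2.4146.
DCL = DOL × DFL = 1.5363 × 2.4146 = 3.7095.

3.71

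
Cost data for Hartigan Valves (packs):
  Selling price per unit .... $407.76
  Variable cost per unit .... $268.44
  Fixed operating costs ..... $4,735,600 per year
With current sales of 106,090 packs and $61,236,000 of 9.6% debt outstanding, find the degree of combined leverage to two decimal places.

3.55

Total contribution margin = 106,090 × $139.32 = $14,780,458.80.
EBIT = $14,780,458.80 − $4,735,600 = $10,044,858.80. Interest = $5,878,656.00.
DOL = $14,780,458.80 ÷ $10,044,858.80 = 1.4714; DFL = $10,044,858.80 ÷ $4,166,202.80 = 2.4110.
DCL = DOL × DFL = 1.4714 × 2.4110 = 3.5475.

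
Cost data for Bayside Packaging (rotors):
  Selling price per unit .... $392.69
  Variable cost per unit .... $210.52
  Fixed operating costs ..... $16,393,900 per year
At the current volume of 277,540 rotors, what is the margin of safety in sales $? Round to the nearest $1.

$73,648,100

Contribution margin per unit = $392.69 − $210.52 = $182.17. Break-even units = $16,393,900 ÷ $182.17 = 89,992.31; break-even revenue = 89,992.31 × $392.69 = $35,339,082.13.
Current sales = 277,540 × $392.69 = $108,987,182.60.
Margin of safety = $108,987,182.60 − $35,339,082.13 = $73,648,100.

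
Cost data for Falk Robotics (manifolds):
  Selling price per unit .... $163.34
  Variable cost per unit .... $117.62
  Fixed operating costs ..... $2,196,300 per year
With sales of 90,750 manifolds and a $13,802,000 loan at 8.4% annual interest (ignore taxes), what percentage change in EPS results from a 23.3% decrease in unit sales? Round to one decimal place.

Contribution at this volume is 90,750 × $45.72 = $4,149,090.00.
Subtracting fixed costs: EBIT = $4,149,090.00 − $2,196,300 = $1,952,790.00.
Interest = $1,159,368.00, so EBIT − I = $793,422.00.
DCL = total CM / (EBIT − I) = $4,149,090.00 / $793,422.00 = 5.2294.
EPS therefore changes by 5.2294 × (-23.3%) = -121.8%.

-121.8%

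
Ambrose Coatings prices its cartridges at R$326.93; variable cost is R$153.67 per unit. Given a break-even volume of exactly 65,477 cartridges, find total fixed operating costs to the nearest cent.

R$11,344,545.02

Unit CM = price − variable cost = R$326.93 − R$153.67 = R$173.26.
Since BE = FC / CM, FC = 65,477 × R$173.26 = R$11,344,545.02.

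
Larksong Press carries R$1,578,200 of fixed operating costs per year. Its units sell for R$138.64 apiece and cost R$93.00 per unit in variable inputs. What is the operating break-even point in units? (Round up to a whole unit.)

34,580 units

Unit CM = price − variable cost = R$138.64 − R$93.00 = R$45.64.
Break-even Q = R$1,578,200 / R$45.64 = 34,579.32 → 34,580 units.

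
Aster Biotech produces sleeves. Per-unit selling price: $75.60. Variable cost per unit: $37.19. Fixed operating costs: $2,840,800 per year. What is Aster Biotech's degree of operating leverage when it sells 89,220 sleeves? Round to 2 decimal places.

5.85

At 89,220 units, contribution = 89,220 × $38.41 = $3,426,940.20.
Operating income = contribution − fixed costs = $3,426,940.20 − $2,840,800 = $586,140.20.
DOL = contribution ÷ EBIT = $3,426,940.20 ÷ $586,140.20 = 5.8466.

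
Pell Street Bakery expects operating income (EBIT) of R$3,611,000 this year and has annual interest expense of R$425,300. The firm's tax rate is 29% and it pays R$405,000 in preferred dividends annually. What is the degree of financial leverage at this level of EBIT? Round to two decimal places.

Annual interest charges come to R$425,300.00.
Pre-tax preferred-dividend burden = R$405,000 ÷ (1 − 0.29) = R$570,422.54.
DFL = EBIT ÷ [EBIT − I − D_p/(1−t)] = R$3,611,000 ÷ [R$3,611,000 − R$425,300.00 − R$570,422.54] = R$3,611,000 ÷ R$2,615,277.46 = 1.3807.

1.38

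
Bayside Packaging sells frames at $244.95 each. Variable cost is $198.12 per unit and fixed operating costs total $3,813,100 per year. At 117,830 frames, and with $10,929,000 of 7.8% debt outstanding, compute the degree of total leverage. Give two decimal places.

Contribution at this volume is 117,830 × $46.83 = $5,517,978.90.
Subtracting fixed costs: EBIT = $5,517,978.90 − $3,813,100 = $1,704,878.90. Interest = $852,462.00, so EBIT − I = $852,416.90.
DCL = contribution ÷ (EBIT − I) = $5,517,978.90 ÷ $852,416.90 = 6.4733.

6.47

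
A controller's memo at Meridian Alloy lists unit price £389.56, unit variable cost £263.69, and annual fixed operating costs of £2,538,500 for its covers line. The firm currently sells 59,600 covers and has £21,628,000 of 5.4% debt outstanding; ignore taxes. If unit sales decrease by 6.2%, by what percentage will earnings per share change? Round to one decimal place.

Total contribution margin = 59,600 × £125.87 = £7,501,852.00.
Operating income = contribution − fixed costs = £7,501,852.00 − £2,538,500 = £4,963,352.00.
After interest of £1,167,912.00, pre-tax earnings = £3,795,440.00.
Degree of combined leverage = contribution ÷ (EBIT − I) = £7,501,852.00 ÷ £3,795,440.00 = 1.9765.
%ΔEPS = DCL × %ΔSales = 1.9765 × -6.2% = -12.3%.

-12.3%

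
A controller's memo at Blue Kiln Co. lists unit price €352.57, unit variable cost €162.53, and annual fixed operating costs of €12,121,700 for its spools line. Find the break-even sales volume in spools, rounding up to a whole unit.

Unit CM = price − variable cost = €352.57 − €162.53 = €190.04.
Units to break even: €12,121,700 ÷ €190.04 = 63,784.99, rounded up to 63,785.

63,785 spools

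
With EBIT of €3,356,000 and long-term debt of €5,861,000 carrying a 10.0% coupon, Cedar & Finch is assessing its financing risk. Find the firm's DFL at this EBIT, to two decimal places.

1.21

Interest = €586,100.00.
Degree of financial leverage = EBIT / (EBIT − interest) = €3,356,000 / €2,769,900.00 = 1.2116.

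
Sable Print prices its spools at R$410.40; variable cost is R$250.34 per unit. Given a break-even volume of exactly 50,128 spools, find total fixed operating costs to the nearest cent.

Contribution margin per unit = R$410.40 − R$250.34 = R$160.06.
Since BE = FC / CM, FC = 50,128 × R$160.06 = R$8,023,487.68.

R$8,023,487.68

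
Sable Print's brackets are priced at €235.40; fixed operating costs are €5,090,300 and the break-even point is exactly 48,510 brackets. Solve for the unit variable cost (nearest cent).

€130.47

At break-even, FC = Q × (P − VC), so P − VC = €5,090,300 ÷ 48,510 = €104.9330.
Hence VC = price − CM = €235.40 − €104.9330 = €130.47.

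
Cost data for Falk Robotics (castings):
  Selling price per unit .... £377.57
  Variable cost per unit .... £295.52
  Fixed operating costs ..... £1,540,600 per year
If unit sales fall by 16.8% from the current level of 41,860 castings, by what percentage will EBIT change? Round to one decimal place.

-30.5%

Contribution at this volume is 41,860 × £82.05 = £3,434,613.00.
Subtracting fixed costs: EBIT = £3,434,613.00 − £1,540,600 = £1,894,013.00.
So DOL = total CM / EBIT = £3,434,613.00 / £1,894,013.00 = 1.8134.
%ΔEBIT = DOL × %ΔSales = 1.8134 × -16.8% = -30.5%.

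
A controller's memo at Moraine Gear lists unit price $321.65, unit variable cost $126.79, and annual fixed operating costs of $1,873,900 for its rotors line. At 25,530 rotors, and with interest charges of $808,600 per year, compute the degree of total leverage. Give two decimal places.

Total contribution margin = 25,530 × $194.86 = $4,974,775.80.
EBIT = $4,974,775.80 − $1,873,900 = $3,100,875.80. Interest = $808,600.00.
DOL = $4,974,775.80 ÷ $3,100,875.80 = 1.6043; DFL = $3,100,875.80 ÷ $2,292,275.80 = 1.3527.
DCL = DOL × DFL = 1.6043 × 1.3527 = 2.1701.

2.17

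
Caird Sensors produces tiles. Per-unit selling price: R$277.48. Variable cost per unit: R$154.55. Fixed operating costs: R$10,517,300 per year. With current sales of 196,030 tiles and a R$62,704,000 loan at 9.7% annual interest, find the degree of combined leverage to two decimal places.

Contribution at this volume is 196,030 × R$122.93 = R$24,097,967.90.
EBIT = R$24,097,967.90 − R$10,517,300 = R$13,580,667.90. Interest = R$6,082,288.00.
DOL = R$24,097,967.90 ÷ R$13,580,667.90 = 1.7744; DFL = R$13,580,667.90 ÷ R$7,498,379.90 = 1.8111.
Combined leverage = 1.7744 × 1.8111 = 3.2136.

3.21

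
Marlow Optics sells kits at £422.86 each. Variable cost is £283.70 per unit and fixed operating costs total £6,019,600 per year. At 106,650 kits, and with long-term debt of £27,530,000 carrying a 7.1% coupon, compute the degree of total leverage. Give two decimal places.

2.16

Contribution at this volume is 106,650 × £139.16 = £14,841,414.00.
Operating income = contribution − fixed costs = £14,841,414.00 − £6,019,600 = £8,821,814.00. Interest = £1,954,630.00, so EBIT − I = £6,867,184.00.
Degree of total leverage = total CM / (EBIT − interest) = £14,841,414.00 / £6,867,184.00 = 2.1612.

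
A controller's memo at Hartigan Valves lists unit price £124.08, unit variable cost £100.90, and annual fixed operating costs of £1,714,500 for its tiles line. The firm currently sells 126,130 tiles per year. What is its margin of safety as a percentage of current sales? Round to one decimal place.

Contribution margin per unit = £124.08 − £100.90 = £23.18. Break-even units = £1,714,500 ÷ £23.18 = 73,964.62; break-even revenue = 73,964.62 × £124.08 = £9,177,530.63.
Current sales = 126,130 × £124.08 = £15,650,210.40.
Margin of safety = (£15,650,210.40 − £9,177,530.63) ÷ £15,650,210.40 = 41.4%.

41.4%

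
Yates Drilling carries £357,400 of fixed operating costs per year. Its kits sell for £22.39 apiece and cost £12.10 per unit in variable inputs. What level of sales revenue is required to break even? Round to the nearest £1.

£777,666

Contribution margin per unit = £22.39 − £12.10 = £10.29, a CM ratio of £10.29 ÷ £22.39 = 0.4596.
Break-even revenue = fixed costs × price ÷ CM = £357,400 × £22.39 ÷ £10.29 = £777,666.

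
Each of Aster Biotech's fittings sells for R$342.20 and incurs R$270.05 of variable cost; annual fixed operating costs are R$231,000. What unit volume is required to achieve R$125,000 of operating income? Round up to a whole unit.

4,935 fittings

Contribution margin per unit = R$342.20 − R$270.05 = R$72.15.
Units = (FC + target) / CM = (R$231,000 + R$125,000) / R$72.15 = 4,934.16, so 4,935 fittings.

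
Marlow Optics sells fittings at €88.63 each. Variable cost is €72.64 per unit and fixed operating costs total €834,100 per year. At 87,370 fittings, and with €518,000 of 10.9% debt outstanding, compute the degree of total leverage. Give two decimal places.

2.76

At 87,370 units, contribution = 87,370 × €15.99 = €1,397,046.30.
Operating income = contribution − fixed costs = €1,397,046.30 − €834,100 = €562,946.30. Interest = €56,462.00.
DOL = €1,397,046.30 ÷ €562,946.30 = 2.4817; DFL = €562,946.30 ÷ €506,484.30 = 1.1115.
Combined leverage = 2.4817 × 1.1115 = 2.7584.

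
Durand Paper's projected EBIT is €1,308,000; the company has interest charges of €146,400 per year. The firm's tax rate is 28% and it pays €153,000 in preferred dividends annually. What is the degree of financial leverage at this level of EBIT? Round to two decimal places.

Annual interest charges come to €146,400.00.
Preferred dividends grossed up pre-tax: €153,000 / (1 − 0.28) = €212,500.00.
DFL = EBIT ÷ [EBIT − I − D_p/(1−t)] = €1,308,000 ÷ [€1,308,000 − €146,400.00 − €212,500.00] = €1,308,000 ÷ €949,100.00 = 1.3781.

1.38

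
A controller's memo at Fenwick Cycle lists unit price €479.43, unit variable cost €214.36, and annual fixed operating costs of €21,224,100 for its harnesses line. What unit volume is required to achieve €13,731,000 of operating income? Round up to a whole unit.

Contribution margin per unit = €479.43 − €214.36 = €265.07.
Required volume = (fixed costs + target profit) ÷ CM = (€21,224,100 + €13,731,000) ÷ €265.07 = 131,871.20, so 131,872 harnesses.

131,872 harnesses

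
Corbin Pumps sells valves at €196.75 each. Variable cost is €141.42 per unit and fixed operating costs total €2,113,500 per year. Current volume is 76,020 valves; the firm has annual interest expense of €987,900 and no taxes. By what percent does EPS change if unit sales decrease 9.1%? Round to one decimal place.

At 76,020 units, contribution = 76,020 × €55.33 = €4,206,186.60.
Operating income = contribution − fixed costs = €4,206,186.60 − €2,113,500 = €2,092,686.60.
After interest of €987,900.00, pre-tax earnings = €1,104,786.60.
DCL = total CM / (EBIT − I) = €4,206,186.60 / €1,104,786.60 = 3.8072.
EPS therefore changes by 3.8072 × (-9.1%) = -34.6%.

-34.6%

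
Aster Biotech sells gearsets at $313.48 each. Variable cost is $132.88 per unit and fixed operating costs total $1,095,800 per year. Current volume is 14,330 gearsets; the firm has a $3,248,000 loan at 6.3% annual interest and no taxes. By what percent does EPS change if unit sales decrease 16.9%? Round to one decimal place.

-34.0%

At 14,330 units, contribution = 14,330 × $180.60 = $2,587,998.00.
EBIT = $2,587,998.00 − $1,095,800 = $1,492,198.00.
Interest = $204,624.00, so EBIT − I = $1,287,574.00.
Degree of combined leverage = contribution ÷ (EBIT − I) = $2,587,998.00 ÷ $1,287,574.00 = 2.0100.
EPS therefore changes by 2.0100 × (-16.9%) = -34.0%.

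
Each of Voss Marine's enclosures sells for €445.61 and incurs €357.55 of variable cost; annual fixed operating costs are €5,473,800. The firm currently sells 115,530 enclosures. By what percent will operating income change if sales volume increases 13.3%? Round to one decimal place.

+28.8%

Total contribution margin = 115,530 × €88.06 = €10,173,571.80.
Operating income = contribution − fixed costs = €10,173,571.80 − €5,473,800 = €4,699,771.80.
So DOL = total CM / EBIT = €10,173,571.80 / €4,699,771.80 = 2.1647.
%ΔEBIT = DOL × %ΔSales = 2.1647 × +13.3% = +28.8%.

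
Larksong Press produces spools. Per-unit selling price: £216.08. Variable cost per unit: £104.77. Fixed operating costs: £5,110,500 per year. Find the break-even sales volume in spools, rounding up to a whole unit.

Contribution margin per unit = £216.08 − £104.77 = £111.31.
Break-even volume = fixed costs ÷ CM per unit = £5,110,500 ÷ £111.31 = 45,912.32, so 45,913 spools.

45,913 spools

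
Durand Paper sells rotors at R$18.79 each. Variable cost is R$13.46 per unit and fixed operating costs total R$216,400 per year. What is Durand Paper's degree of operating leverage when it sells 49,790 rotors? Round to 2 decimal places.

5.42

Total contribution margin = 49,790 × R$5.33 = R$265,380.70.
Operating income = contribution − fixed costs = R$265,380.70 − R$216,400 = R$48,980.70.
Degree of operating leverage = R$265,380.70 / R$48,980.70 = 5.4181.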